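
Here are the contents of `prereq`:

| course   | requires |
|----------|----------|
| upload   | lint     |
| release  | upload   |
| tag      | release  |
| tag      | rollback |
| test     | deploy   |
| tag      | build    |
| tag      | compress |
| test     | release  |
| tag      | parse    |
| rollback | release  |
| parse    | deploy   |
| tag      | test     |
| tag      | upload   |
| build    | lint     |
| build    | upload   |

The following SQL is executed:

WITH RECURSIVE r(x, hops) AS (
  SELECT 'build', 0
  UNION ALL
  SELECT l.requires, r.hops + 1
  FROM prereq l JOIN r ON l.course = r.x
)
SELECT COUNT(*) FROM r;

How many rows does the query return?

4

Base: (build, hops=0).
Iteration 1: edges from {build} -> (lint, hops=1), (upload, hops=1).
Iteration 2: edges from {lint,upload} -> (lint, hops=2).
Iteration 3: no outgoing edges from {lint}; recursion stops.
Total rows emitted: 4.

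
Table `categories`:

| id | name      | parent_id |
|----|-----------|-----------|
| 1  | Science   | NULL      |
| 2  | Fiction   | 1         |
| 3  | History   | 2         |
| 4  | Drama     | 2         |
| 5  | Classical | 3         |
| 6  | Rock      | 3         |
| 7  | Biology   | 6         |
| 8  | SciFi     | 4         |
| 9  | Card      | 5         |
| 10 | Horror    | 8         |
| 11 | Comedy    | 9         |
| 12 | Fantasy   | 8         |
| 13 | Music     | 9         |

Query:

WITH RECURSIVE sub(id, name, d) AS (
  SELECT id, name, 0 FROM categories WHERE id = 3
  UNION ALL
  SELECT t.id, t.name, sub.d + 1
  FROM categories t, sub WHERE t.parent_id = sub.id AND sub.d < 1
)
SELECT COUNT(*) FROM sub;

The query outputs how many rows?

Base: id=3 (History) at d 0.
Iteration 1: rows with parent_id in {3} -> Classical (id 5, d 1), Rock (id 6, d 1).
Iteration 2: d < 1 fails for all current rows; recursion stops.
Total rows emitted: 3.

3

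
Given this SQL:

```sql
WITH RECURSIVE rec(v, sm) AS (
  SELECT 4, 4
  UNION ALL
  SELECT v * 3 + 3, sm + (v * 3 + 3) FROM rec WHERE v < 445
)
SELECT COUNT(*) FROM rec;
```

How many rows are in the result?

Base: v=4, sm=4.
Iteration 1: 4 < 445 holds -> v = 4 * 3 + 3 = 15, sm = 4 + 15 = 19.
Iteration 2: 15 < 445 holds -> v = 15 * 3 + 3 = 48, sm = 19 + 48 = 67.
Iteration 3: 48 < 445 holds -> v = 48 * 3 + 3 = 147, sm = 67 + 147 = 214.
Iteration 4: 147 < 445 holds -> v = 147 * 3 + 3 = 444, sm = 214 + 444 = 658.
Iteration 5: 444 < 445 holds -> v = 444 * 3 + 3 = 1335, sm = 658 + 1335 = 1993.
Iteration 6: 1335 < 445 fails; recursion stops.
Total rows emitted: 6.

6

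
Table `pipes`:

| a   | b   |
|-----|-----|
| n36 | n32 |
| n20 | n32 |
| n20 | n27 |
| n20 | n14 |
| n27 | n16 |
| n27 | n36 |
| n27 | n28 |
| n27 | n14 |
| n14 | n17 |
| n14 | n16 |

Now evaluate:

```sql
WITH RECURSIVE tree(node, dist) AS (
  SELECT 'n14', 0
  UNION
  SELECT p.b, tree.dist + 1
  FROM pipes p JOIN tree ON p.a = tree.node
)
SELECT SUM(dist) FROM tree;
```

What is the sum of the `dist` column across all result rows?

Base: (n14, dist=0).
Iteration 1: edges from {n14} -> (n16, dist=1), (n17, dist=1).
Iteration 2: no outgoing edges from {n16,n17}; recursion stops.
SUM(dist) = 0 + 1 + 1 = 2.

2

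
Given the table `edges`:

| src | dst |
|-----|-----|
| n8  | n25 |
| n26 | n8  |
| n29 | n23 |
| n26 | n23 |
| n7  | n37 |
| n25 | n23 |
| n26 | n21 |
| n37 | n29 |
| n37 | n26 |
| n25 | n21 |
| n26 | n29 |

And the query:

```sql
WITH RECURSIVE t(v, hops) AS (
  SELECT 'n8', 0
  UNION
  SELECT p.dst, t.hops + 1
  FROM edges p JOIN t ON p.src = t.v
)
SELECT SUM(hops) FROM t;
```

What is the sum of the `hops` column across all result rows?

Base: (n8, hops=0).
Iteration 1: edges from {n8} -> (n25, hops=1).
Iteration 2: edges from {n25} -> (n21, hops=2), (n23, hops=2).
Iteration 3: no outgoing edges from {n21,n23}; recursion stops.
SUM(hops) = 0 + 1 + 2 + 2 = 5.

5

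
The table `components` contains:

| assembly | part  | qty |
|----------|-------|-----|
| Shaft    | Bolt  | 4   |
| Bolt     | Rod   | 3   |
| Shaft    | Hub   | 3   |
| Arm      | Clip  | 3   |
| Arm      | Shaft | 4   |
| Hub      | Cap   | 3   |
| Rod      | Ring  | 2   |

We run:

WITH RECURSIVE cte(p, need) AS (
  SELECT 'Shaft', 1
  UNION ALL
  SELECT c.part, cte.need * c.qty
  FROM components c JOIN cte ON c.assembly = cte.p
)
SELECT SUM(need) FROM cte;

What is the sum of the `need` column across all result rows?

Base: (Shaft, need=1).
Iteration 1: components of {Shaft} -> Bolt = 1*4 = 4, Hub = 1*3 = 3.
Iteration 2: components of {Bolt,Hub} -> Cap = 3*3 = 9, Rod = 4*3 = 12.
Iteration 3: components of {Cap,Rod} -> Ring = 12*2 = 24.
Iteration 4: no further components; recursion stops.
SUM(need) = 1 + 3 + 4 + 9 + 12 + 24 = 53.

53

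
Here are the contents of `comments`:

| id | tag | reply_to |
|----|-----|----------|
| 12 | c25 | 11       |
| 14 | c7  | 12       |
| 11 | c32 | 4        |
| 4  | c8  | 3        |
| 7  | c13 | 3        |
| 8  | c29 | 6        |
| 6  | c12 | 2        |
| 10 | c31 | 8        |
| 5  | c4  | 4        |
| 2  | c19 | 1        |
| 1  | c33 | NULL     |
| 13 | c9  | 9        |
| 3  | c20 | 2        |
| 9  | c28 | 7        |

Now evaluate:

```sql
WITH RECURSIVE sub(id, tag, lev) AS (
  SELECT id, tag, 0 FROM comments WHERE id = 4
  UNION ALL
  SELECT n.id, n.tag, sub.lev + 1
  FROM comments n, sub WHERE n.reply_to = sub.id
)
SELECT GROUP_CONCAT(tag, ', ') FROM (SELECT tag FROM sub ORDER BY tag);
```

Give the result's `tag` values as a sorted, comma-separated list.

c25, c32, c4, c7, c8

Base: id=4 (c8) at lev 0.
Iteration 1: rows with reply_to in {4} -> c4 (id 5, lev 1), c32 (id 11, lev 1).
Iteration 2: rows with reply_to in {5,11} -> c25 (id 12, lev 2).
Iteration 3: rows with reply_to in {12} -> c7 (id 14, lev 3).
Iteration 4: no rows with reply_to in {14}; recursion stops.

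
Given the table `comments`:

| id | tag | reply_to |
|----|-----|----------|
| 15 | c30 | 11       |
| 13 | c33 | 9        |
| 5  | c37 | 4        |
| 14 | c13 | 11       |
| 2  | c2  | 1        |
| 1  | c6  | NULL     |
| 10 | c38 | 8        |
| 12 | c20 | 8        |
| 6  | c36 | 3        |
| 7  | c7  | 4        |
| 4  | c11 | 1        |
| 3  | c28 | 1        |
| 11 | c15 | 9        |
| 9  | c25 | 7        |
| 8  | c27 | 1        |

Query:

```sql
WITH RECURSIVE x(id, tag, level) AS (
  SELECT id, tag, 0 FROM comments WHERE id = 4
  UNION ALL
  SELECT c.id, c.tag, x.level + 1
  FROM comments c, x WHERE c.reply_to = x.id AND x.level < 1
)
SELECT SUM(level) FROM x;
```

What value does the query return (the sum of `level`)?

Base: id=4 (c11) at level 0.
Iteration 1: rows with reply_to in {4} -> c37 (id 5, level 1), c7 (id 7, level 1).
Iteration 2: level < 1 fails for all current rows; recursion stops.
SUM(level) = 0 + 1 + 1 = 2.

2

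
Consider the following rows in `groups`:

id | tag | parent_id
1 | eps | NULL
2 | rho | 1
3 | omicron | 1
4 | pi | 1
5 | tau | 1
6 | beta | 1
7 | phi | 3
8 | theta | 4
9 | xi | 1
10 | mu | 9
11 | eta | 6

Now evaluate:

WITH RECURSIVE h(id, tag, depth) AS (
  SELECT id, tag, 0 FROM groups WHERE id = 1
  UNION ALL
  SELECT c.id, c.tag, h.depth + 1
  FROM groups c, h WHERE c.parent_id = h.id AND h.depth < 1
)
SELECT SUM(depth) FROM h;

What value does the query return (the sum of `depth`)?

6

Base: id=1 (eps) at depth 0.
Iteration 1: rows with parent_id in {1} -> rho (id 2, depth 1), omicron (id 3, depth 1), pi (id 4, depth 1), tau (id 5, depth 1), beta (id 6, depth 1), xi (id 9, depth 1).
Iteration 2: depth < 1 fails for all current rows; recursion stops.
SUM(depth) = 0 + 1 + 1 + 1 + 1 + 1 + 1 = 6.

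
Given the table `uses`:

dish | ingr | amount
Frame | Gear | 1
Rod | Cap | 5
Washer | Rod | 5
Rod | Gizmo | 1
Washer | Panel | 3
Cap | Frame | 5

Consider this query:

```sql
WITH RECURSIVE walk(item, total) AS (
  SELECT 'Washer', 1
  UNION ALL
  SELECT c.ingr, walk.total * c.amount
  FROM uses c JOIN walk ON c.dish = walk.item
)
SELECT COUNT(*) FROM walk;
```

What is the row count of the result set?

7

Base: (Washer, total=1).
Iteration 1: components of {Washer} -> Panel = 1*3 = 3, Rod = 1*5 = 5.
Iteration 2: components of {Panel,Rod} -> Cap = 5*5 = 25, Gizmo = 5*1 = 5.
Iteration 3: components of {Cap,Gizmo} -> Frame = 25*5 = 125.
Iteration 4: components of {Frame} -> Gear = 125*1 = 125.
Iteration 5: no further components; recursion stops.
Total rows emitted: 7.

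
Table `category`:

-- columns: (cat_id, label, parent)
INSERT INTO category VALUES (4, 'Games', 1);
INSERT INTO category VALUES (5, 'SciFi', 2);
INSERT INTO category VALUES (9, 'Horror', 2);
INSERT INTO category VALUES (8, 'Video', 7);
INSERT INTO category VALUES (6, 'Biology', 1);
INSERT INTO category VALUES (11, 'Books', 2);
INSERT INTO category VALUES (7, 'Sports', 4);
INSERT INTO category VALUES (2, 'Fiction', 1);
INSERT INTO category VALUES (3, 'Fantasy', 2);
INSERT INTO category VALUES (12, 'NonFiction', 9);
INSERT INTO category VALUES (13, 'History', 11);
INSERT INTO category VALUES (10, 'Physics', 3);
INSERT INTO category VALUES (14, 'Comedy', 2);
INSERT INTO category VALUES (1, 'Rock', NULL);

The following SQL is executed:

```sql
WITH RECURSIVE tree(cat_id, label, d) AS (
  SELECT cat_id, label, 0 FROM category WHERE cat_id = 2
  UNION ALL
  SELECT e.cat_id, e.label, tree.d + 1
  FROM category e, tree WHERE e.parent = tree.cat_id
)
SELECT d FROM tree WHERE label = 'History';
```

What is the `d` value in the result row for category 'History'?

2

Base: cat_id=2 (Fiction) at d 0.
Iteration 1: rows with parent in {2} -> Fantasy (id 3, d 1), SciFi (id 5, d 1), Horror (id 9, d 1), Books (id 11, d 1), Comedy (id 14, d 1).
Iteration 2: rows with parent in {3,5,9,11,14} -> Physics (id 10, d 2), NonFiction (id 12, d 2), History (id 13, d 2).
Iteration 3: no rows with parent in {10,12,13}; recursion stops.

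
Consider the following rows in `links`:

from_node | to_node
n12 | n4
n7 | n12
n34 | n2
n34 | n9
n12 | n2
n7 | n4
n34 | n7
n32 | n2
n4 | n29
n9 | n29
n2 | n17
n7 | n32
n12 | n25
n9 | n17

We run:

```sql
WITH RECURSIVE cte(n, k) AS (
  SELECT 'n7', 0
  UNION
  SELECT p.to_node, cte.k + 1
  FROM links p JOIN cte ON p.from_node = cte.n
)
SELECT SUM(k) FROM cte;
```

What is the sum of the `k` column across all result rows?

Base: (n7, k=0).
Iteration 1: edges from {n7} -> (n12, k=1), (n32, k=1), (n4, k=1).
Iteration 2: edges from {n12,n32,n4} -> (n2, k=2), (n25, k=2), (n29, k=2), (n4, k=2). [UNION drops 1 duplicate row(s)]
Iteration 3: edges from {n2,n25,n29,n4} -> (n17, k=3), (n29, k=3).
Iteration 4: no outgoing edges from {n17,n29}; recursion stops.
SUM(k) = 0 + 1 + 1 + 1 + 2 + 2 + 2 + 2 + 3 + 3 = 17.

17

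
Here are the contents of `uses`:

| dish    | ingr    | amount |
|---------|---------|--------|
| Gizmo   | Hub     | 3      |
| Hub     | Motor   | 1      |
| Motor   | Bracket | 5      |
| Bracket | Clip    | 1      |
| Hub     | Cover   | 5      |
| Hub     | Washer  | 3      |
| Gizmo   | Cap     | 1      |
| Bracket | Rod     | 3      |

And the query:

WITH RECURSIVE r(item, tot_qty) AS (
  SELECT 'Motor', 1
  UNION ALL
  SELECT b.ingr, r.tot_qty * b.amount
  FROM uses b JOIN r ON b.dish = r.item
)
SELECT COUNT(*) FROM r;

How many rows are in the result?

Base: (Motor, tot_qty=1).
Iteration 1: components of {Motor} -> Bracket = 1*5 = 5.
Iteration 2: components of {Bracket} -> Clip = 5*1 = 5, Rod = 5*3 = 15.
Iteration 3: no further components; recursion stops.
Total rows emitted: 4.

4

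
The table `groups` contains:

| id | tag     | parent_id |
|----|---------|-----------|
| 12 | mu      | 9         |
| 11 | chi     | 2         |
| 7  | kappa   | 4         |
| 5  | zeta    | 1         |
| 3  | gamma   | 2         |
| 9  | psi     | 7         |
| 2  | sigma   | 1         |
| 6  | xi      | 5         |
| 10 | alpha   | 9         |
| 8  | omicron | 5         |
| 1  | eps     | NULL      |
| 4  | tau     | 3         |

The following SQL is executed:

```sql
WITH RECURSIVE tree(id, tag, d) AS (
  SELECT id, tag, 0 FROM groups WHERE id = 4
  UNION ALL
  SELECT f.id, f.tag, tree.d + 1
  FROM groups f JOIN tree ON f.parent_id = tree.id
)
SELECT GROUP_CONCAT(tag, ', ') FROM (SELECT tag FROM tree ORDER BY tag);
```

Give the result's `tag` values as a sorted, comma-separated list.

Base: id=4 (tau) at d 0.
Iteration 1: rows with parent_id in {4} -> kappa (id 7, d 1).
Iteration 2: rows with parent_id in {7} -> psi (id 9, d 2).
Iteration 3: rows with parent_id in {9} -> alpha (id 10, d 3), mu (id 12, d 3).
Iteration 4: no rows with parent_id in {10,12}; recursion stops.

alpha, kappa, mu, psi, tau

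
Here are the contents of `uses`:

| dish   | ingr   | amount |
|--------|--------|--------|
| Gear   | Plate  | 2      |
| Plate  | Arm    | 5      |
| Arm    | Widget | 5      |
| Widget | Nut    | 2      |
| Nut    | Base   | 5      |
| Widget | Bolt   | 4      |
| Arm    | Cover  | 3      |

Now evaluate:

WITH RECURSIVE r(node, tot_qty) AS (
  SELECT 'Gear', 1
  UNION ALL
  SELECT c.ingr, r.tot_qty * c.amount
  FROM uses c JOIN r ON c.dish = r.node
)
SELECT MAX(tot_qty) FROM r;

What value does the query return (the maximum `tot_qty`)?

500

Base: (Gear, tot_qty=1).
Iteration 1: components of {Gear} -> Plate = 1*2 = 2.
Iteration 2: components of {Plate} -> Arm = 2*5 = 10.
Iteration 3: components of {Arm} -> Cover = 10*3 = 30, Widget = 10*5 = 50.
Iteration 4: components of {Cover,Widget} -> Bolt = 50*4 = 200, Nut = 50*2 = 100.
Iteration 5: components of {Bolt,Nut} -> Base = 100*5 = 500.
Iteration 6: no further components; recursion stops.
tot_qty values: 1, 2, 10, 50, 30, 100, 200, 500; the maximum is 500.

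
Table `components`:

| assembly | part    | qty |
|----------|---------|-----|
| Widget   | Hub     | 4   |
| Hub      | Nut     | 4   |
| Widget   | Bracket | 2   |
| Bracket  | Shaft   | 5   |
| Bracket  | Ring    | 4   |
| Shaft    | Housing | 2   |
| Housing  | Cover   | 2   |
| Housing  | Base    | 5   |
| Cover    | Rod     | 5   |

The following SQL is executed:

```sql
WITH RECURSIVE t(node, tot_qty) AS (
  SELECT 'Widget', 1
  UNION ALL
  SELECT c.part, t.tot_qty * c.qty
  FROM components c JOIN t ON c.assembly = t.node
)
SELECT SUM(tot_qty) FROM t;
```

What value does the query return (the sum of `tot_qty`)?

401

Base: (Widget, tot_qty=1).
Iteration 1: components of {Widget} -> Bracket = 1*2 = 2, Hub = 1*4 = 4.
Iteration 2: components of {Bracket,Hub} -> Nut = 4*4 = 16, Ring = 2*4 = 8, Shaft = 2*5 = 10.
Iteration 3: components of {Nut,Ring,Shaft} -> Housing = 10*2 = 20.
Iteration 4: components of {Housing} -> Base = 20*5 = 100, Cover = 20*2 = 40.
Iteration 5: components of {Base,Cover} -> Rod = 40*5 = 200.
Iteration 6: no further components; recursion stops.
SUM(tot_qty) = 1 + 4 + 2 + 16 + 10 + 8 + 20 + 40 + 100 + 200 = 401.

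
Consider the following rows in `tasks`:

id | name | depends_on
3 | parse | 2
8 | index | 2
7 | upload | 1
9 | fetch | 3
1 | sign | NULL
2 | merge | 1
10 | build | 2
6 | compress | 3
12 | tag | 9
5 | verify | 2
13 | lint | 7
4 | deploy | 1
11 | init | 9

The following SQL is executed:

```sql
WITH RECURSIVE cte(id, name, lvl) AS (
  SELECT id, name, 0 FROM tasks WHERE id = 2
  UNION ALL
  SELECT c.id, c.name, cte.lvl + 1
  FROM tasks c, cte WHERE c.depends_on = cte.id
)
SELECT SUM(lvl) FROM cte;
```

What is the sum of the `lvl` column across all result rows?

Base: id=2 (merge) at lvl 0.
Iteration 1: rows with depends_on in {2} -> parse (id 3, lvl 1), verify (id 5, lvl 1), index (id 8, lvl 1), build (id 10, lvl 1).
Iteration 2: rows with depends_on in {3,5,8,10} -> compress (id 6, lvl 2), fetch (id 9, lvl 2).
Iteration 3: rows with depends_on in {6,9} -> init (id 11, lvl 3), tag (id 12, lvl 3).
Iteration 4: no rows with depends_on in {11,12}; recursion stops.
SUM(lvl) = 0 + 1 + 1 + 1 + 1 + 2 + 2 + 3 + 3 = 14.

14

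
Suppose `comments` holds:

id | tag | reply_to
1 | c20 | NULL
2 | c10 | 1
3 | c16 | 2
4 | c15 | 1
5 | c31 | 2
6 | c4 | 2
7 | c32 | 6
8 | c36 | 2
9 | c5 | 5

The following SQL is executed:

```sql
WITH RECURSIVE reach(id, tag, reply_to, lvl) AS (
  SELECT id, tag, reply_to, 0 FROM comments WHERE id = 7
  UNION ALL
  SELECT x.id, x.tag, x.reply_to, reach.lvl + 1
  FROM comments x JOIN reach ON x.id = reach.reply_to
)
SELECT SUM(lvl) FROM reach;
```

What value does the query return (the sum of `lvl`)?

6

Base: id=7 (c32), reply_to=6, lvl 0.
Iteration 1: join on id=6 -> c4 (id 6, reply_to=2, lvl 1).
Iteration 2: join on id=2 -> c10 (id 2, reply_to=1, lvl 2).
Iteration 3: join on id=1 -> c20 (id 1, reply_to=NULL, lvl 3).
Iteration 4: reply_to is NULL; no match; recursion stops.
SUM(lvl) = 0 + 1 + 2 + 3 = 6.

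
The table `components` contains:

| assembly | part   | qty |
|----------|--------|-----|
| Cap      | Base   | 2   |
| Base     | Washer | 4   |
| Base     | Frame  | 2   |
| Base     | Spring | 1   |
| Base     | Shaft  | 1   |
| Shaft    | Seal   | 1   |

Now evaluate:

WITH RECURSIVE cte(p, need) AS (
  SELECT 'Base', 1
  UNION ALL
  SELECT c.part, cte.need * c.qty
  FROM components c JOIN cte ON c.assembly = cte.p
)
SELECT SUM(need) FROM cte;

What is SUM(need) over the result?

Base: (Base, need=1).
Iteration 1: components of {Base} -> Frame = 1*2 = 2, Shaft = 1*1 = 1, Spring = 1*1 = 1, Washer = 1*4 = 4.
Iteration 2: components of {Frame,Shaft,Spring,Washer} -> Seal = 1*1 = 1.
Iteration 3: no further components; recursion stops.
SUM(need) = 1 + 4 + 2 + 1 + 1 + 1 = 10.

10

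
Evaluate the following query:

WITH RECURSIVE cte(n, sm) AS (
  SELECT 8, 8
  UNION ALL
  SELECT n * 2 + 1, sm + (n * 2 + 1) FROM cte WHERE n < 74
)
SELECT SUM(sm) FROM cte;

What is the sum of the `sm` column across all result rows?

498

Base: n=8, sm=8.
Iteration 1: 8 < 74 holds -> n = 8 * 2 + 1 = 17, sm = 8 + 17 = 25.
Iteration 2: 17 < 74 holds -> n = 17 * 2 + 1 = 35, sm = 25 + 35 = 60.
Iteration 3: 35 < 74 holds -> n = 35 * 2 + 1 = 71, sm = 60 + 71 = 131.
Iteration 4: 71 < 74 holds -> n = 71 * 2 + 1 = 143, sm = 131 + 143 = 274.
Iteration 5: 143 < 74 fails; recursion stops.
SUM(sm) = 8 + 25 + 60 + 131 + 274 = 498.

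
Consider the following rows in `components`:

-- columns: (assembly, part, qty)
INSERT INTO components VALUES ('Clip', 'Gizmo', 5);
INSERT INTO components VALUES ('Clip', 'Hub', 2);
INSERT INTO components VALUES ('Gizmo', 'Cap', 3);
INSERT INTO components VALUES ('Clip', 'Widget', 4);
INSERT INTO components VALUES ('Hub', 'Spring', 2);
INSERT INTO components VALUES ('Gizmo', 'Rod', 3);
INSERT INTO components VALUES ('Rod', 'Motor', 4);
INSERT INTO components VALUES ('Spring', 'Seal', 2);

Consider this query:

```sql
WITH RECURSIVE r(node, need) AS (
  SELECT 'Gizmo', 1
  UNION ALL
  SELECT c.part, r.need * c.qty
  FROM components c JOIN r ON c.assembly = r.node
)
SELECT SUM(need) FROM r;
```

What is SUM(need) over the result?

Base: (Gizmo, need=1).
Iteration 1: components of {Gizmo} -> Cap = 1*3 = 3, Rod = 1*3 = 3.
Iteration 2: components of {Cap,Rod} -> Motor = 3*4 = 12.
Iteration 3: no further components; recursion stops.
SUM(need) = 1 + 3 + 3 + 12 = 19.

19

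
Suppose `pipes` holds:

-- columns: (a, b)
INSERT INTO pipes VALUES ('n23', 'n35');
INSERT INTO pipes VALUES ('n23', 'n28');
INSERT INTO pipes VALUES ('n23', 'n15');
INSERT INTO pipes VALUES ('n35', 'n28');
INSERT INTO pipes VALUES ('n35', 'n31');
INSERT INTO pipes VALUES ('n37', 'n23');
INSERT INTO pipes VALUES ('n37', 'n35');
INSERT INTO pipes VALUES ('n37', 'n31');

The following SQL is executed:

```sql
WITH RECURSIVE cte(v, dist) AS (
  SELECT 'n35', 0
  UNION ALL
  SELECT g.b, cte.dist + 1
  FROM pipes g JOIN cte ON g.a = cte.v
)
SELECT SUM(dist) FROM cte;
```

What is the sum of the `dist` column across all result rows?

Base: (n35, dist=0).
Iteration 1: edges from {n35} -> (n28, dist=1), (n31, dist=1).
Iteration 2: no outgoing edges from {n28,n31}; recursion stops.
SUM(dist) = 0 + 1 + 1 = 2.

2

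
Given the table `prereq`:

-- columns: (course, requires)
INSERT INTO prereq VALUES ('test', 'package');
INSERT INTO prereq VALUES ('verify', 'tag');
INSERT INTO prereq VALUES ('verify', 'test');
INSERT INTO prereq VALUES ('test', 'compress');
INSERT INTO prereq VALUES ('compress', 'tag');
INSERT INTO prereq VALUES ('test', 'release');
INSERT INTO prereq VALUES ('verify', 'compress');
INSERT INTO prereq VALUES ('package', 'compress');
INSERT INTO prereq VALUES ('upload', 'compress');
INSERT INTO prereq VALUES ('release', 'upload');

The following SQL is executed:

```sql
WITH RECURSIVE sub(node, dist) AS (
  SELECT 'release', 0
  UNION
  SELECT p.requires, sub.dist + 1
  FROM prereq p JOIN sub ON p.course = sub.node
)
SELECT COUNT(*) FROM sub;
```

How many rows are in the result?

Base: (release, dist=0).
Iteration 1: edges from {release} -> (upload, dist=1).
Iteration 2: edges from {upload} -> (compress, dist=2).
Iteration 3: edges from {compress} -> (tag, dist=3).
Iteration 4: no outgoing edges from {tag}; recursion stops.
Total rows emitted: 4.

4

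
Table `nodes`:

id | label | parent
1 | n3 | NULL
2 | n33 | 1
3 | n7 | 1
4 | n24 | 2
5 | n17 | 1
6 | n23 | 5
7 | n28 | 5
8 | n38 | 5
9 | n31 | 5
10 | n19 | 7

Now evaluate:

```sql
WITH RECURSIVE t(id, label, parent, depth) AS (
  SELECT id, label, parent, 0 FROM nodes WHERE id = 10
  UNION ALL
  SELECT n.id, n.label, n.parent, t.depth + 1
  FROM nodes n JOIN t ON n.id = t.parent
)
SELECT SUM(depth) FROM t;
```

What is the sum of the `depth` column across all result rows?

6

Base: id=10 (n19), parent=7, depth 0.
Iteration 1: join on id=7 -> n28 (id 7, parent=5, depth 1).
Iteration 2: join on id=5 -> n17 (id 5, parent=1, depth 2).
Iteration 3: join on id=1 -> n3 (id 1, parent=NULL, depth 3).
Iteration 4: parent is NULL; no match; recursion stops.
SUM(depth) = 0 + 1 + 2 + 3 = 6.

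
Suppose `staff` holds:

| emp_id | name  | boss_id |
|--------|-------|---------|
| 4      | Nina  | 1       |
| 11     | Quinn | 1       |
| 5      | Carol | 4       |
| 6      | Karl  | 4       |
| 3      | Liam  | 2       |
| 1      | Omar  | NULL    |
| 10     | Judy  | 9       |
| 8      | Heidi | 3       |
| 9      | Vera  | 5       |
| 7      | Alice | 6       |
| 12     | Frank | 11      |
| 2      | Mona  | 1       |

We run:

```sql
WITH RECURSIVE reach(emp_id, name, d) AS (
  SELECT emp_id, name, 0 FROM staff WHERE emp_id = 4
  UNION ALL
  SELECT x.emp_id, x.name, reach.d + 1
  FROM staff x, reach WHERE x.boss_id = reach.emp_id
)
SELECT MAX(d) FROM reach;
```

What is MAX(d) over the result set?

Base: emp_id=4 (Nina) at d 0.
Iteration 1: rows with boss_id in {4} -> Carol (id 5, d 1), Karl (id 6, d 1).
Iteration 2: rows with boss_id in {5,6} -> Alice (id 7, d 2), Vera (id 9, d 2).
Iteration 3: rows with boss_id in {7,9} -> Judy (id 10, d 3).
Iteration 4: no rows with boss_id in {10}; recursion stops.
d values: 0, 1, 1, 2, 2, 3; the maximum is 3.

3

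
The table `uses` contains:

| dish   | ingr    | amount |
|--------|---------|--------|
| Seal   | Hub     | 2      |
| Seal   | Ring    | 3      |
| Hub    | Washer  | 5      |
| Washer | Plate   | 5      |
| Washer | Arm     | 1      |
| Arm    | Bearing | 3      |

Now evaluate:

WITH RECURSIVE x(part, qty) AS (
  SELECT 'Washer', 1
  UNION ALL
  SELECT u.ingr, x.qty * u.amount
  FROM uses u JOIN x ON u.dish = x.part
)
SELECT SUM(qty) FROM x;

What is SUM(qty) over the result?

10

Base: (Washer, qty=1).
Iteration 1: components of {Washer} -> Arm = 1*1 = 1, Plate = 1*5 = 5.
Iteration 2: components of {Arm,Plate} -> Bearing = 1*3 = 3.
Iteration 3: no further components; recursion stops.
SUM(qty) = 1 + 5 + 1 + 3 = 10.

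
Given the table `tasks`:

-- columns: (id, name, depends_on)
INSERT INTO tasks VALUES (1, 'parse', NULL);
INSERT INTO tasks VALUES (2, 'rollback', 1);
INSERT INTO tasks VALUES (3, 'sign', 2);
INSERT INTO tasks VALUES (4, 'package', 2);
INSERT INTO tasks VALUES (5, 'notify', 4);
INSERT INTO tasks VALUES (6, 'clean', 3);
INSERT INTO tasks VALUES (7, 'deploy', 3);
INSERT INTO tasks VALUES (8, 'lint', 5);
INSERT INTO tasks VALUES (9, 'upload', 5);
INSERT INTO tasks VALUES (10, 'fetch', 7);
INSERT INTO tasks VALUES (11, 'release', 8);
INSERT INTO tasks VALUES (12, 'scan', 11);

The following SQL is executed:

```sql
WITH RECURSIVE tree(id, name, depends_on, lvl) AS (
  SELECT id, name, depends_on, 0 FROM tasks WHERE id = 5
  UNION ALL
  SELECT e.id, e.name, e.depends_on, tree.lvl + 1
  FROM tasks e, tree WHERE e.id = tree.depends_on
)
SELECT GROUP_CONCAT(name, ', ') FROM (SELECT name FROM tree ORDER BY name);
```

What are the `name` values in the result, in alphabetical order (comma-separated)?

Base: id=5 (notify), depends_on=4, lvl 0.
Iteration 1: join on id=4 -> package (id 4, depends_on=2, lvl 1).
Iteration 2: join on id=2 -> rollback (id 2, depends_on=1, lvl 2).
Iteration 3: join on id=1 -> parse (id 1, depends_on=NULL, lvl 3).
Iteration 4: depends_on is NULL; no match; recursion stops.

notify, package, parse, rollback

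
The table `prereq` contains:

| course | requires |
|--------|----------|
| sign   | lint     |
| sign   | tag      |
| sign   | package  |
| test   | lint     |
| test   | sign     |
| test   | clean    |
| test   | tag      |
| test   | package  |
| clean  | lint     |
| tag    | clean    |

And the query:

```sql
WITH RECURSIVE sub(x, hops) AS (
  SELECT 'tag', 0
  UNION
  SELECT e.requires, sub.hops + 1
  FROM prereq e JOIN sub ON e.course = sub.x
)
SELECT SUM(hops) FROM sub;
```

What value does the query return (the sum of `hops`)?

Base: (tag, hops=0).
Iteration 1: edges from {tag} -> (clean, hops=1).
Iteration 2: edges from {clean} -> (lint, hops=2).
Iteration 3: no outgoing edges from {lint}; recursion stops.
SUM(hops) = 0 + 1 + 2 = 3.

3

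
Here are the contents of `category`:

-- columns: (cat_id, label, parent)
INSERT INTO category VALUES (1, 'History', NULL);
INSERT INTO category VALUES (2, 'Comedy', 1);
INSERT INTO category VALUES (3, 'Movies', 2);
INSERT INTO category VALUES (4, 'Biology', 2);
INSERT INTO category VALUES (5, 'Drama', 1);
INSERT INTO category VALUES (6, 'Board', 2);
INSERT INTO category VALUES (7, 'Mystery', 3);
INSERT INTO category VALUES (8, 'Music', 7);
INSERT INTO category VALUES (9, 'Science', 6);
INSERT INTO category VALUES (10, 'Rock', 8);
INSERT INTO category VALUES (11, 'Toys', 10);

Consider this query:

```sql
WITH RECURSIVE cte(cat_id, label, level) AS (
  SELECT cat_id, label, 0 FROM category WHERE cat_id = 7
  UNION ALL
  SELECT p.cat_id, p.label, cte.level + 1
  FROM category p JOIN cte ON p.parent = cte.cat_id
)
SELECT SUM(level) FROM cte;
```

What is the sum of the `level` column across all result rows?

Base: cat_id=7 (Mystery) at level 0.
Iteration 1: rows with parent in {7} -> Music (id 8, level 1).
Iteration 2: rows with parent in {8} -> Rock (id 10, level 2).
Iteration 3: rows with parent in {10} -> Toys (id 11, level 3).
Iteration 4: no rows with parent in {11}; recursion stops.
SUM(level) = 0 + 1 + 2 + 3 = 6.

6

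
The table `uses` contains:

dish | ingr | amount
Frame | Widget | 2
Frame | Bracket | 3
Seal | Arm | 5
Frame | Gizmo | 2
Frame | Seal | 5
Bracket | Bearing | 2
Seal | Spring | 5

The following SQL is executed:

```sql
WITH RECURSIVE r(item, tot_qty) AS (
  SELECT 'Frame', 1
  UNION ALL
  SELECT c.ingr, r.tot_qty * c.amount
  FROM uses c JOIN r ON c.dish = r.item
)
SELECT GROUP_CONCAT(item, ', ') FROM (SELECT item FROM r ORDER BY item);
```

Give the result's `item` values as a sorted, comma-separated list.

Base: (Frame, tot_qty=1).
Iteration 1: components of {Frame} -> Bracket = 1*3 = 3, Gizmo = 1*2 = 2, Seal = 1*5 = 5, Widget = 1*2 = 2.
Iteration 2: components of {Bracket,Gizmo,Seal,Widget} -> Arm = 5*5 = 25, Bearing = 3*2 = 6, Spring = 5*5 = 25.
Iteration 3: no further components; recursion stops.

Arm, Bearing, Bracket, Frame, Gizmo, Seal, Spring, Widget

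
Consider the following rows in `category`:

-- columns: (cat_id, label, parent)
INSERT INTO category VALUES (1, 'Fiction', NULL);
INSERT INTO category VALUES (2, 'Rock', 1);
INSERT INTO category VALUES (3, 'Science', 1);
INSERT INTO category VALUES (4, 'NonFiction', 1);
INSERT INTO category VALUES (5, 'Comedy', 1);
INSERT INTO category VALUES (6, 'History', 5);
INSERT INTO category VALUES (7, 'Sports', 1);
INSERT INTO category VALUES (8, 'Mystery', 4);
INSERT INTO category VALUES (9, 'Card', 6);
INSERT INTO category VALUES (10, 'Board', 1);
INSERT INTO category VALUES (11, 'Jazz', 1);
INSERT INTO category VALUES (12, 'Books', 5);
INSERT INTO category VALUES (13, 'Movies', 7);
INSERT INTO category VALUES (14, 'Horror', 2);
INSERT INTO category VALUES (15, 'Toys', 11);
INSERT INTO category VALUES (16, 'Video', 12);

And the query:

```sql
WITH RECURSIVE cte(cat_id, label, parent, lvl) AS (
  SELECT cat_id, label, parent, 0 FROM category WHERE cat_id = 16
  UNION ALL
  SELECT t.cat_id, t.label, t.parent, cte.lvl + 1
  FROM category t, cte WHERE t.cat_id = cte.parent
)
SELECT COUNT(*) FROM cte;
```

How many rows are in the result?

Base: cat_id=16 (Video), parent=12, lvl 0.
Iteration 1: join on cat_id=12 -> Books (id 12, parent=5, lvl 1).
Iteration 2: join on cat_id=5 -> Comedy (id 5, parent=1, lvl 2).
Iteration 3: join on cat_id=1 -> Fiction (id 1, parent=NULL, lvl 3).
Iteration 4: parent is NULL; no match; recursion stops.
Total rows emitted: 4.

4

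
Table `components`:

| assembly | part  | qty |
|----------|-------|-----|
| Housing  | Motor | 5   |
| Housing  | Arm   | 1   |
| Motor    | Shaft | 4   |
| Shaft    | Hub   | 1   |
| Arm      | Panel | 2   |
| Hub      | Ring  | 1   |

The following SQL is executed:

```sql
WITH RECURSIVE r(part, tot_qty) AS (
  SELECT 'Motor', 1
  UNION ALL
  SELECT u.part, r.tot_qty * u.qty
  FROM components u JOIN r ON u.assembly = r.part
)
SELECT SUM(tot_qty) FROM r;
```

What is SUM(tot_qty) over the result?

Base: (Motor, tot_qty=1).
Iteration 1: components of {Motor} -> Shaft = 1*4 = 4.
Iteration 2: components of {Shaft} -> Hub = 4*1 = 4.
Iteration 3: components of {Hub} -> Ring = 4*1 = 4.
Iteration 4: no further components; recursion stops.
SUM(tot_qty) = 1 + 4 + 4 + 4 = 13.

13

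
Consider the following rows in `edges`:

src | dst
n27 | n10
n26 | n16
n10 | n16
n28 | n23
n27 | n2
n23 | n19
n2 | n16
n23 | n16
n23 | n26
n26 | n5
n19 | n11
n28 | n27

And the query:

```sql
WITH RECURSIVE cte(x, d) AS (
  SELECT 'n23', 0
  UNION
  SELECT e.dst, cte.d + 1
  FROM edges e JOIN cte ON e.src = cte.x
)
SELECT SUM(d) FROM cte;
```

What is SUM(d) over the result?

Base: (n23, d=0).
Iteration 1: edges from {n23} -> (n16, d=1), (n19, d=1), (n26, d=1).
Iteration 2: edges from {n16,n19,n26} -> (n11, d=2), (n16, d=2), (n5, d=2).
Iteration 3: no outgoing edges from {n11,n16,n5}; recursion stops.
SUM(d) = 0 + 1 + 1 + 1 + 2 + 2 + 2 = 9.

9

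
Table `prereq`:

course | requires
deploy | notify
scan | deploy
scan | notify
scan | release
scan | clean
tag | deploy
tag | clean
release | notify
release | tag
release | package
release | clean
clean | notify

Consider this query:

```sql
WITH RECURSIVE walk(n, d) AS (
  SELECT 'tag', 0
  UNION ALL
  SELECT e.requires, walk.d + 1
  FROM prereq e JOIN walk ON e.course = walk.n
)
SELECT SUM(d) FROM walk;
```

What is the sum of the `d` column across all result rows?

Base: (tag, d=0).
Iteration 1: edges from {tag} -> (clean, d=1), (deploy, d=1).
Iteration 2: edges from {clean,deploy} -> (notify, d=2) x2. [UNION ALL keeps all 2 new rows, including repeats]
Iteration 3: no outgoing edges from {notify}; recursion stops.
SUM(d) = 0 + 1 + 1 + 2 + 2 = 6.

6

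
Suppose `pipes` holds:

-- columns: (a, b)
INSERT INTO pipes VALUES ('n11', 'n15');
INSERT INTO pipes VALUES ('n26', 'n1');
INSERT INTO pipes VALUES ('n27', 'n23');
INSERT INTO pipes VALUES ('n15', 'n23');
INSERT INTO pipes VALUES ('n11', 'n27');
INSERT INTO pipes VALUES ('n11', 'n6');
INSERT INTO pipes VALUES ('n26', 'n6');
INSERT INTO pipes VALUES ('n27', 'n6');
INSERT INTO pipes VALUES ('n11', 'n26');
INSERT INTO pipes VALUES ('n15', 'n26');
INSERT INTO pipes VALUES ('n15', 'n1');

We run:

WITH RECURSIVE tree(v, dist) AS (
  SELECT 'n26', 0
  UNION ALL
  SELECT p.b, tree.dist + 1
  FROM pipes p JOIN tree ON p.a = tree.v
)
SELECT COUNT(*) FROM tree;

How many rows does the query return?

3

Base: (n26, dist=0).
Iteration 1: edges from {n26} -> (n1, dist=1), (n6, dist=1).
Iteration 2: no outgoing edges from {n1,n6}; recursion stops.
Total rows emitted: 3.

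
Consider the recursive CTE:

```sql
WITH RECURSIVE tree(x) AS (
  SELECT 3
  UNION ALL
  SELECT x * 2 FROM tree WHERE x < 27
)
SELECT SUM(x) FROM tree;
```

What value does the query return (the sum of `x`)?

93

Base: x=3.
Iteration 1: 3 < 27 holds -> x = 3 * 2 = 6.
Iteration 2: 6 < 27 holds -> x = 6 * 2 = 12.
Iteration 3: 12 < 27 holds -> x = 12 * 2 = 24.
Iteration 4: 24 < 27 holds -> x = 24 * 2 = 48.
Iteration 5: 48 < 27 fails; recursion stops.
SUM(x) = 3 + 6 + 12 + 24 + 48 = 93.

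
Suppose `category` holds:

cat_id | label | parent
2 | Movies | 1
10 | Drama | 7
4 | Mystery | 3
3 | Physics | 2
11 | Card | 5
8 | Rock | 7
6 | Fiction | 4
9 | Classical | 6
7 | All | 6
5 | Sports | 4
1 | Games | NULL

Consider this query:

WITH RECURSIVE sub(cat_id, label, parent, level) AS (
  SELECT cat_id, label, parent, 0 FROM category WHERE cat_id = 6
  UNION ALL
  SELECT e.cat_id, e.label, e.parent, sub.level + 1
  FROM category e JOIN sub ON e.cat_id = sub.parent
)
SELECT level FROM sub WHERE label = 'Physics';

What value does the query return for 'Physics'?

2

Base: cat_id=6 (Fiction), parent=4, level 0.
Iteration 1: join on cat_id=4 -> Mystery (id 4, parent=3, level 1).
Iteration 2: join on cat_id=3 -> Physics (id 3, parent=2, level 2).
Iteration 3: join on cat_id=2 -> Movies (id 2, parent=1, level 3).
Iteration 4: join on cat_id=1 -> Games (id 1, parent=NULL, level 4).
Iteration 5: parent is NULL; no match; recursion stops.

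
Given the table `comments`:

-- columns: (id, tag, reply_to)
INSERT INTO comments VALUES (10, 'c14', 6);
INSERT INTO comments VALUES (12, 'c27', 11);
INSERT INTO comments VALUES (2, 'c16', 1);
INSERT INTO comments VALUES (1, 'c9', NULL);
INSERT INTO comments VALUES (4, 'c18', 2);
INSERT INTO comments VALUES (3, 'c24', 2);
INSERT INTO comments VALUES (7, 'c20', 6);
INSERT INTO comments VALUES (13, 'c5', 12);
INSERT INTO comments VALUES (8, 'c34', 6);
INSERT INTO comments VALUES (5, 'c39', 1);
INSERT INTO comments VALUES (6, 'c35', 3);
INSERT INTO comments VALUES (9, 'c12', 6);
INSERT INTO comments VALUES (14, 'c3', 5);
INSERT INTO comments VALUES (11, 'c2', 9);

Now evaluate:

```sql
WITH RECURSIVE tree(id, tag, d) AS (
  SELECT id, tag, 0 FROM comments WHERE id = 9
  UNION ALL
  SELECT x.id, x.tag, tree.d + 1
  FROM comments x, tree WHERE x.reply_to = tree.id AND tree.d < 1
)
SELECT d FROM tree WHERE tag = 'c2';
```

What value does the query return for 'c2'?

Base: id=9 (c12) at d 0.
Iteration 1: rows with reply_to in {9} -> c2 (id 11, d 1).
Iteration 2: d < 1 fails for all current rows; recursion stops.

1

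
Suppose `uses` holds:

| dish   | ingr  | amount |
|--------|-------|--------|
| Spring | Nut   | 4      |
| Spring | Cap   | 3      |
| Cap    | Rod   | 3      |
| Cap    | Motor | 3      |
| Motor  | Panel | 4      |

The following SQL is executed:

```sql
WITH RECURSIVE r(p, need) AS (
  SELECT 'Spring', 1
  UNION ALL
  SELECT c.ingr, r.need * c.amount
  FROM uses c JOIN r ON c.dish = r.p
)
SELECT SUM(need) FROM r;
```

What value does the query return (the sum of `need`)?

Base: (Spring, need=1).
Iteration 1: components of {Spring} -> Cap = 1*3 = 3, Nut = 1*4 = 4.
Iteration 2: components of {Cap,Nut} -> Motor = 3*3 = 9, Rod = 3*3 = 9.
Iteration 3: components of {Motor,Rod} -> Panel = 9*4 = 36.
Iteration 4: no further components; recursion stops.
SUM(need) = 1 + 4 + 3 + 9 + 9 + 36 = 62.

62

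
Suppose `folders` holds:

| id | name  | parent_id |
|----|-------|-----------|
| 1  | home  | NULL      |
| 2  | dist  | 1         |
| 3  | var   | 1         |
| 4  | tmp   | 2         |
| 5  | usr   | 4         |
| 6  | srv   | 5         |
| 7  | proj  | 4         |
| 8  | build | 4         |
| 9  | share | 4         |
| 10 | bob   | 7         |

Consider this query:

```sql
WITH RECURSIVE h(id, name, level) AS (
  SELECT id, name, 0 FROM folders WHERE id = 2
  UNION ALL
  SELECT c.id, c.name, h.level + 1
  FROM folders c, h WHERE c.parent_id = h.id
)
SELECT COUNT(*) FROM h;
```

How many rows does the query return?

Base: id=2 (dist) at level 0.
Iteration 1: rows with parent_id in {2} -> tmp (id 4, level 1).
Iteration 2: rows with parent_id in {4} -> usr (id 5, level 2), proj (id 7, level 2), build (id 8, level 2), share (id 9, level 2).
Iteration 3: rows with parent_id in {5,7,8,9} -> srv (id 6, level 3), bob (id 10, level 3).
Iteration 4: no rows with parent_id in {6,10}; recursion stops.
Total rows emitted: 8.

8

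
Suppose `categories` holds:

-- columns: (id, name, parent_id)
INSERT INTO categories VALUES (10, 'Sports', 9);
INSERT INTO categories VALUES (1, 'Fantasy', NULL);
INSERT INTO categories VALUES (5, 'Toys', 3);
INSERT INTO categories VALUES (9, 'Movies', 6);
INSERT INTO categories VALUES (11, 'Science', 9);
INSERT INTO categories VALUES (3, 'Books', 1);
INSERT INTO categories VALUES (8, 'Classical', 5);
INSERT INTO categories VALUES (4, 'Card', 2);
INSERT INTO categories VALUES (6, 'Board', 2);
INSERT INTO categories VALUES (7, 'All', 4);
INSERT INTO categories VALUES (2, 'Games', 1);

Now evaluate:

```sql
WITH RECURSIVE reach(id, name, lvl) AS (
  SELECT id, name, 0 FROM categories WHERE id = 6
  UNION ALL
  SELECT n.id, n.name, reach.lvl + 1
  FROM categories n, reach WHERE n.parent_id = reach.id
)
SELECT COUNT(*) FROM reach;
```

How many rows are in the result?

Base: id=6 (Board) at lvl 0.
Iteration 1: rows with parent_id in {6} -> Movies (id 9, lvl 1).
Iteration 2: rows with parent_id in {9} -> Sports (id 10, lvl 2), Science (id 11, lvl 2).
Iteration 3: no rows with parent_id in {10,11}; recursion stops.
Total rows emitted: 4.

4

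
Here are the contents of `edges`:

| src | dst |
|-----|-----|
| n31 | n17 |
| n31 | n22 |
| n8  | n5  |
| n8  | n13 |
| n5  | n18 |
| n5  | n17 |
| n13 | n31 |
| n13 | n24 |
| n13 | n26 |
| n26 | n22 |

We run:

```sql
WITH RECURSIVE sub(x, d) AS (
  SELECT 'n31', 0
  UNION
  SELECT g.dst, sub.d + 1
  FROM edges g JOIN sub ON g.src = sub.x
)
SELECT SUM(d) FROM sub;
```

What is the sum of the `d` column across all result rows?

Base: (n31, d=0).
Iteration 1: edges from {n31} -> (n17, d=1), (n22, d=1).
Iteration 2: no outgoing edges from {n17,n22}; recursion stops.
SUM(d) = 0 + 1 + 1 = 2.

2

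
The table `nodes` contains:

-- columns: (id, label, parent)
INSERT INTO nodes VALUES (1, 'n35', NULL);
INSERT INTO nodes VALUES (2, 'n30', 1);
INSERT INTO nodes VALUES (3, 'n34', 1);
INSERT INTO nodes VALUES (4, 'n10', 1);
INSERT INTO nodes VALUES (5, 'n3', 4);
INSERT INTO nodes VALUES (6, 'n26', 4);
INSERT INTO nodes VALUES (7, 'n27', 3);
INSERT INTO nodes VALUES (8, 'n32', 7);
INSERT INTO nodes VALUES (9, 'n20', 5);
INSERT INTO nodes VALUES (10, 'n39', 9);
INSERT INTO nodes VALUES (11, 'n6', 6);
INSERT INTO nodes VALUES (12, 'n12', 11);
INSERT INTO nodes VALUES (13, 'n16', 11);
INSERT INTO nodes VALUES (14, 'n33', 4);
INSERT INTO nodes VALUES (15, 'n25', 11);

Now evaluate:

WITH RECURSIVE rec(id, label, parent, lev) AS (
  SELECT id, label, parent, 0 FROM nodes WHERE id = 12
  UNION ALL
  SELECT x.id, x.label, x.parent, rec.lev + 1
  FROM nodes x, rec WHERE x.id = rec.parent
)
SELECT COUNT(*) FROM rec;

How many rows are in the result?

5

Base: id=12 (n12), parent=11, lev 0.
Iteration 1: join on id=11 -> n6 (id 11, parent=6, lev 1).
Iteration 2: join on id=6 -> n26 (id 6, parent=4, lev 2).
Iteration 3: join on id=4 -> n10 (id 4, parent=1, lev 3).
Iteration 4: join on id=1 -> n35 (id 1, parent=NULL, lev 4).
Iteration 5: parent is NULL; no match; recursion stops.
Total rows emitted: 5.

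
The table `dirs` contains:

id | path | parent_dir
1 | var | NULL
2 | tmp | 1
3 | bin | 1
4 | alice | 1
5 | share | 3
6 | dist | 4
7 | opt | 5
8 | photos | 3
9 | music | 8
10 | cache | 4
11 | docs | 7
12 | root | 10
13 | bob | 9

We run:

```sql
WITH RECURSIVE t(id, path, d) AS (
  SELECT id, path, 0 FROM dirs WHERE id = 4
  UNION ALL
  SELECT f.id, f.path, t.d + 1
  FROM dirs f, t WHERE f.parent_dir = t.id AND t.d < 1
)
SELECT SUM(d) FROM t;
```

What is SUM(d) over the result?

2

Base: id=4 (alice) at d 0.
Iteration 1: rows with parent_dir in {4} -> dist (id 6, d 1), cache (id 10, d 1).
Iteration 2: d < 1 fails for all current rows; recursion stops.
SUM(d) = 0 + 1 + 1 = 2.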